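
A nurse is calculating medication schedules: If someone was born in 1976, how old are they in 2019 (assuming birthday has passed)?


Birth year: 1976
Current year: 2019
Age = current year - birth year
Age = 2019 - 1976 = 43

43


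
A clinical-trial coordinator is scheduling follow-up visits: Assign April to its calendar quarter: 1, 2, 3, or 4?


Month: April (month 4)
Q1: January-March (months 1-3)
Q2: April-June (months 4-6)
Q3: July-September (months 7-9)
Q4: October-December (months 10-12)
Month 4 falls in Q2

2


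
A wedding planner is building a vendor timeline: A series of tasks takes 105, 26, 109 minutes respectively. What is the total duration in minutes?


Durations: 105, 26, 109
Running sum: 105
+ 26 = 131
+ 109 = 240
Total duration: 240 minutes
That is 4 hours and 0 minutes

240


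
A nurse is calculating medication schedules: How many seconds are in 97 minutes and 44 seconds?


Minutes: 97
Seconds: 44
Convert minutes to seconds: 97 x 60 = 5820
Add remaining seconds: 5820 + 44 = 5864

5864


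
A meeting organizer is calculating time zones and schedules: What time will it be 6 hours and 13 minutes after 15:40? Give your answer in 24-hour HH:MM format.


Start time: 15:40
Adding: 6 hours 13 minutes
Minutes: 40 + 13 = 53
Hours: 15 + 6 + 0 = 21
Result: 21:53

21:53


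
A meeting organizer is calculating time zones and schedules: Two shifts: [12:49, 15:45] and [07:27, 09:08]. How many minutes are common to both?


Interval A: [769, 945] minutes from midnight
Interval B: [447, 548] minutes from midnight
Overlap start = max(769, 447) = 769
Overlap end = min(945, 548) = 548
End <= start, so the intervals do not overlap: 0 minutes

0


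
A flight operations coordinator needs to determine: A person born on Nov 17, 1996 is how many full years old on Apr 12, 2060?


Birth: 1996-11-17
Reference: 2060-04-12
Year difference: 2060 - 1996 = 64
Has birthday (11-17) occurred by 04-12? No
Birthday not yet reached this year -> subtract 1
Age in full years: 63

63


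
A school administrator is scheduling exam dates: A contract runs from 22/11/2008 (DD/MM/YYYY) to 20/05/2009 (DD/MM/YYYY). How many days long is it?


Start date: 2008-11-22
End date: 2009-05-20
Nov 2008: +9 days
Dec 2008: +31 days
Jan 2009: +31 days
... (4 more months)
Total: 179 days

179


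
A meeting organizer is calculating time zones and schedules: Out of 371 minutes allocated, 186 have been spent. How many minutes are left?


Total budget: 371 minutes
Time used: 186 minutes
Remaining: 371 - 186 = 185 minutes
Percent used: 50.1%
Percent remaining: 49.9%

185


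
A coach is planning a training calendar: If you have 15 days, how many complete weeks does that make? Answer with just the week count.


Total days: 15
Days per week: 7
Division: 15 / 7 = 2 remainder 1
Complete weeks: 2
Remaining days: 1

2


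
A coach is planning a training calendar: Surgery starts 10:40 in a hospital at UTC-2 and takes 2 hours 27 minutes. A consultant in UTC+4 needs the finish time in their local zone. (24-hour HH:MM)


Start: 10:40 in UTC-2
Step 1 - add duration:
  minutes: 40 + 27 = 67 (carry 1h)
  hours: 10 + 2 + 1 = 13
  end in UTC-2: 13:07
Step 2 - convert UTC-2 -> UTC+4:
  offset difference: 4 - (-2) = 6 hours
  13 + (6) = 19 -> mod 24 = 19
Result: 19:07 in UTC+4

19:07


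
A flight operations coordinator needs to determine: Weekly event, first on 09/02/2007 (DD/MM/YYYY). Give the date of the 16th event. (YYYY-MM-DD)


First occurrence: 2007-02-09 (occurrence 1)
Each occurrence is 7 days after the previous.
Occurrence 16 is 15 weeks after the first.
15 weeks = 105 days
2007-02-09 + 105 days = 2007-05-25

2007-05-25


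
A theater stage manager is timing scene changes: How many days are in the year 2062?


Year: 2062
Check leap year rules:
Divisible by 4? No
2062 is not a leap year
Days: 365

365


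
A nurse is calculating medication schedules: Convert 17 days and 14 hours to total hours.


Days: 17
Extra hours: 14
Hours per day: 24
Days to hours: 17 x 24 = 408
Total: 408 + 14 = 422

422


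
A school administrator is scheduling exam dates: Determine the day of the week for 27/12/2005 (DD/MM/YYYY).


Date: 2005-12-27
January 1, 2005 is a Saturday
Day of year: 361
Offset from Jan 1: 360 days
360 mod 7 = 3
Result: Tuesday

Tuesday


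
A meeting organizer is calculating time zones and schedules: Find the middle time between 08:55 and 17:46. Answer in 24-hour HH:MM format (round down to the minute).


Start time: 08:55 = 535 minutes from midnight
End time: 17:46 = 1066 minutes from midnight
Sum: 535 + 1066 = 1601
Midpoint: 1601 / 2 = 800 minutes
Convert: 800 / 60 = 13 hours, 20 minutes
Result: 13:20

13:20


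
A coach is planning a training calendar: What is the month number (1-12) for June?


Calendar month order:
5. May
6. June <--
7. July
June is month number 6

6


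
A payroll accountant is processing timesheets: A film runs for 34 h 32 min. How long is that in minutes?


Hours: 34
Minutes: 32
Convert hours to minutes: 34 x 60 = 2040
Add remaining minutes: 2040 + 32 = 2072

2072


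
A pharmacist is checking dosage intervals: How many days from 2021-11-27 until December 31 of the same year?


Start: November 27, 2021
End: December 31, 2021
Days left in November: 3
December: 31
Sum of remaining months: 31
Total: 3 + 31 = 34

34


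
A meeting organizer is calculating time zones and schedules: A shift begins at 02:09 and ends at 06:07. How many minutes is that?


Start time: 02:09 = 129 minutes from midnight
End time: 06:07 = 367 minutes from midnight
Difference: 367 - 129 = 238 minutes
That is 3 hours and 58 minutes

238


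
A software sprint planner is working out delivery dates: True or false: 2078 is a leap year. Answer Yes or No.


Year: 2078
Divisible by 4? 2078 / 4 = 519.5 -> No
Not divisible by 4, so NOT a leap year

No


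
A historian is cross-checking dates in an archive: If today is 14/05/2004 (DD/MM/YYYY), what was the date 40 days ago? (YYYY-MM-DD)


Start: 2004-05-14
Subtracting 40 days
Days already passed in May: 14
After going back through May: 26 more days to subtract
April 2004 has 30 days, need 26
Result: 2004-04-04

2004-04-04


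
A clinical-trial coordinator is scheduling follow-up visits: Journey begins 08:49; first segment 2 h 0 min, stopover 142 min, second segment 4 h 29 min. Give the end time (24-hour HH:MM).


Depart: 08:49
Leg 1: +120 min -> 10:49
Layover: +142 min -> 13:11
Leg 2: +269 min -> 17:40
Total travel: 531 minutes = 8h 51m
Arrival: 17:40

17:40


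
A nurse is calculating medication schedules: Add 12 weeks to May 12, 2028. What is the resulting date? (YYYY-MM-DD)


Start: 2028-05-12
Weeks to add: 12
Convert to days: 12 x 7 = 84 days
Add 84 days to 2028-05-12
Result: 2028-08-04

2028-08-04


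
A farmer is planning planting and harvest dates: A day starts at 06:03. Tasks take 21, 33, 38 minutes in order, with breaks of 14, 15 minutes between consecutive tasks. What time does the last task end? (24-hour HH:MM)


Start: 06:03 = 363 min from midnight
  after task 1 (21 min): 06:24
  after break (14 min): 06:38
  after task 2 (33 min): 07:11
  after break (15 min): 07:26
  after task 3 (38 min): 08:04
Total elapsed: 121 minutes
End time: 08:04

08:04


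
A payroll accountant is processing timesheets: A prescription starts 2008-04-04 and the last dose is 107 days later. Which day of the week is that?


Start: 2008-04-04 (Friday)
Step 1 - find target date: add 107 days
  2008-04-04 + 107 days = 2008-07-20
Step 2 - day of week:
  107 mod 7 = 2
  Friday + 2 days -> Sunday
Result: Sunday (2008-07-20)

Sunday


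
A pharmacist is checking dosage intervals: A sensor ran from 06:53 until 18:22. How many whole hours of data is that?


Start: 06:53
End: 18:22
Hour difference: 18 - 6 = 12 hours
Minute difference: 22 - 53 = -31 minutes
Total minutes: 689
Complete hours: 689 / 60 = 11 (remainder 29)

11


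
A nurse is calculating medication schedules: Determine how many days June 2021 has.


Month: June
Year: 2021
June is a 30-day month
Total: 30 days

30


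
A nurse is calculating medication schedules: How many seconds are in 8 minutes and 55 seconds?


Minutes: 8
Extra seconds: 55
Seconds per minute: 60
Minutes to seconds: 8 x 60 = 480
Total: 480 + 55 = 535

535


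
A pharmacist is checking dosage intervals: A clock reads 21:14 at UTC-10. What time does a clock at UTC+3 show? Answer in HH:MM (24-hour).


Local time: 21:14 at UTC-10 (offset -10h)
Target zone: UTC+3 (offset 3h)
Difference: 3 - (-10) = 13 hours
Calculation: 21 + (13) = 34
Wraparound: (34) mod 24 = 10
Result: 10:14

10:14


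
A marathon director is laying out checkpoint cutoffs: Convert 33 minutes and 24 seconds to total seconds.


Minutes: 33
Extra seconds: 24
Seconds per minute: 60
Minutes to seconds: 33 x 60 = 1980
Total: 1980 + 24 = 2004

2004


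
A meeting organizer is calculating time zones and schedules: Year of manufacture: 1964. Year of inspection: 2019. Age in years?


Birth year: 1964
Current year: 2019
Age = current year - birth year
Age = 2019 - 1964 = 55

55


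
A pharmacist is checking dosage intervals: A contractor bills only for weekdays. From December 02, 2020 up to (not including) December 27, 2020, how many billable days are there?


Start: 2020-12-02 (Wednesday)
End (exclusive): 2020-12-27 (Sunday)
Total calendar days: 25
Full weeks: 25 // 7 = 3 -> 15 weekdays
Remaining 4 days starting on Wednesday:
  Wed(w), Thu(w), Fri(w), Sat(-) -> 3 weekdays
Total business days: 15 + 3 = 18

18


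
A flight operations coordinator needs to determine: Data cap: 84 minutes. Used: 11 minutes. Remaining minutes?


Total budget: 84 minutes
Time used: 11 minutes
Remaining: 84 - 11 = 73 minutes
Percent used: 13.1%
Percent remaining: 86.9%

73


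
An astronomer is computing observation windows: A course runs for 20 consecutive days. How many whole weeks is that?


Total days: 20
Days per week: 7
Division: 20 / 7 = 2 remainder 6
Complete weeks: 2
Remaining days: 6

2


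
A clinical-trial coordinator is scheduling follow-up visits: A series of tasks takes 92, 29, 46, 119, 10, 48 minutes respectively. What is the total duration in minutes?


Durations: 92, 29, 46, 119, 10, 48
Running sum: 92
+ 29 = 121
+ 46 = 167
+ 119 = 286
+ 10 = 296
+ 48 = 344
Total duration: 344 minutes
That is 5 hours and 44 minutes

344


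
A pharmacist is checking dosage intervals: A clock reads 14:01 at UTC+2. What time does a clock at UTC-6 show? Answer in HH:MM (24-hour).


Local time: 14:01 at UTC+2 (offset 2h)
Target zone: UTC-6 (offset -6h)
Difference: -6 - (2) = -8 hours
Calculation: 14 + (-8) = 6
Result: 06:01

06:01


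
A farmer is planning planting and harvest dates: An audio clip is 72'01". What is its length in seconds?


Minutes: 72
Seconds: 1
Convert minutes to seconds: 72 x 60 = 4320
Add remaining seconds: 4320 + 1 = 4321

4321


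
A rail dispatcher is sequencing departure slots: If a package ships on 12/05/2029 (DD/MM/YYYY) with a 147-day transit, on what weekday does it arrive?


Start: 2029-05-12 (Saturday)
Step 1 - find target date: add 147 days
  2029-05-12 + 147 days = 2029-10-06
Step 2 - day of week:
  147 mod 7 = 0
  Saturday + 0 days -> Saturday
Result: Saturday (2029-10-06)

Saturday


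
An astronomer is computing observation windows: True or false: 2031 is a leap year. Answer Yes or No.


Year: 2031
Divisible by 4? 2031 / 4 = 507.75 -> No
Not divisible by 4, so NOT a leap year

No


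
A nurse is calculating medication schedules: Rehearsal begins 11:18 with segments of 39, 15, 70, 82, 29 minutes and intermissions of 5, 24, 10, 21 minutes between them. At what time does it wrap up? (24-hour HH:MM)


Start: 11:18 = 678 min from midnight
  after task 1 (39 min): 11:57
  after break (5 min): 12:02
  after task 2 (15 min): 12:17
  after break (24 min): 12:41
  after task 3 (70 min): 13:51
  after break (10 min): 14:01
  after task 4 (82 min): 15:23
  after break (21 min): 15:44
  after task 5 (29 min): 16:13
Total elapsed: 295 minutes
End time: 16:13

16:13


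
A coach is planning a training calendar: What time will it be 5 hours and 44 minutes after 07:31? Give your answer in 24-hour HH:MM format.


Start time: 07:31
Adding: 5 hours 44 minutes
Minutes: 31 + 44 = 75
Minute overflow: 75 >= 60, so carry 1 hour, minutes = 15
Hours: 7 + 5 + 1 = 13
Result: 13:15

13:15


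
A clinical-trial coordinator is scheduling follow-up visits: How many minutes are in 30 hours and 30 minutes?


Hours: 30
Minutes: 30
Convert hours to minutes: 30 x 60 = 1800
Add remaining minutes: 1800 + 30 = 1830

1830


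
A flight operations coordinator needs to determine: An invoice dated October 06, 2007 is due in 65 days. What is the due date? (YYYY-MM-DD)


Start: 2007-10-06
Adding 65 days
Days remaining in October: 25
After October: 40 days still to add
November 2007: 30 days, 10 remaining
December 2007 has 31 days, need 10
Result: 2007-12-10

2007-12-10


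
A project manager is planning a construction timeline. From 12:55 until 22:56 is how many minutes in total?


Start time: 12:55 = 775 minutes from midnight
End time: 22:56 = 1376 minutes from midnight
Difference: 1376 - 775 = 601 minutes
That is 10 hours and 1 minutes

601


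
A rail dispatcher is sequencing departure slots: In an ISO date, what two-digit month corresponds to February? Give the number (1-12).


Calendar month order:
1. January
2. February <--
3. March
February is month number 2

2


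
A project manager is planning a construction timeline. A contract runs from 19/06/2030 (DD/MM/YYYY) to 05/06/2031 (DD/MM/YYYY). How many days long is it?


Start date: 2030-06-19
End date: 2031-06-05
Jun 2030: +12 days
Jul 2030: +31 days
Aug 2030: +31 days
... (10 more months)
Total: 351 days

351


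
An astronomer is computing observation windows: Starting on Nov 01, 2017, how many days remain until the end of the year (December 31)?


Start: November 01, 2017
End: December 31, 2017
Days left in November: 29
December: 31
Sum of remaining months: 31
Total: 29 + 31 = 60

60


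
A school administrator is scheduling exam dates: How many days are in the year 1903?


Year: 1903
Check leap year rules:
Divisible by 4? No
1903 is not a leap year
Days: 365

365


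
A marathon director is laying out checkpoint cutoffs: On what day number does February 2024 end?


Month: February
Year: 2024
2024 is a leap year
February has 29 days
Total: 29 days

29


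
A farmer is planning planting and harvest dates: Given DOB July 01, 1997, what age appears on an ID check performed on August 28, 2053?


Birth: 1997-07-01
Reference: 2053-08-28
Year difference: 2053 - 1997 = 56
Has birthday (07-01) occurred by 08-28? Yes
Age in full years: 56

56


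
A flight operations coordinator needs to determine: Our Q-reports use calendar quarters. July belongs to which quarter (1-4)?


Month: July (month 7)
Q1: January-March (months 1-3)
Q2: April-June (months 4-6)
Q3: July-September (months 7-9)
Q4: October-December (months 10-12)
Month 7 falls in Q3

3


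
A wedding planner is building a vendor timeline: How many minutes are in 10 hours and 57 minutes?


Hours: 10
Extra minutes: 57
Minutes per hour: 60
Hours to minutes: 10 x 60 = 600
Total: 600 + 57 = 657

657


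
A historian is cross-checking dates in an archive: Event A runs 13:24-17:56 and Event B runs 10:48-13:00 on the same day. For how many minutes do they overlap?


Interval A: [804, 1076] minutes from midnight
Interval B: [648, 780] minutes from midnight
Overlap start = max(804, 648) = 804
Overlap end = min(1076, 780) = 780
End <= start, so the intervals do not overlap: 0 minutes

0


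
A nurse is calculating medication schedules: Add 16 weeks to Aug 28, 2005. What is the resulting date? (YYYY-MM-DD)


Start: 2005-08-28
Weeks to add: 16
Convert to days: 16 x 7 = 112 days
Add 112 days to 2005-08-28
Result: 2005-12-18

2005-12-18


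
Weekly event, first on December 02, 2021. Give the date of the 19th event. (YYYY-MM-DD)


First occurrence: 2021-12-02 (occurrence 1)
Each occurrence is 7 days after the previous.
Occurrence 19 is 18 weeks after the first.
18 weeks = 126 days
2021-12-02 + 126 days = 2022-04-07

2022-04-07


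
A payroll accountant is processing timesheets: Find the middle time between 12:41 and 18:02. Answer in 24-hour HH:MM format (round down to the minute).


Start time: 12:41 = 761 minutes from midnight
End time: 18:02 = 1082 minutes from midnight
Sum: 761 + 1082 = 1843
Midpoint: 1843 / 2 = 921 minutes
Convert: 921 / 60 = 15 hours, 21 minutes
Result: 15:21

15:21


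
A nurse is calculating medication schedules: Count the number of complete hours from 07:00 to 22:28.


Start: 07:00
End: 22:28
Hour difference: 22 - 7 = 15 hours
Minute difference: 28 - 0 = 28 minutes
Total minutes: 928
Complete hours: 928 / 60 = 15 (remainder 28)

15


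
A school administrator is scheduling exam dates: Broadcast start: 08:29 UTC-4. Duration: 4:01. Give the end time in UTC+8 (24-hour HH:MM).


Start: 08:29 in UTC-4
Step 1 - add duration:
  minutes: 29 + 1 = 30
  hours: 8 + 4 + 0 = 12
  end in UTC-4: 12:30
Step 2 - convert UTC-4 -> UTC+8:
  offset difference: 8 - (-4) = 12 hours
  12 + (12) = 24 -> mod 24 = 0
Result: 00:30 in UTC+8

00:30


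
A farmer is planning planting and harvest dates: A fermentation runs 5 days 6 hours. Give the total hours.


Days: 5
Extra hours: 6
Hours per day: 24
Days to hours: 5 x 24 = 120
Total: 120 + 6 = 126

126


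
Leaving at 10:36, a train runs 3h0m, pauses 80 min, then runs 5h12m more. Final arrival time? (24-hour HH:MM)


Depart: 10:36
Leg 1: +180 min -> 13:36
Layover: +80 min -> 14:56
Leg 2: +312 min -> 20:08
Total travel: 572 minutes = 9h 32m
Arrival: 20:08

20:08


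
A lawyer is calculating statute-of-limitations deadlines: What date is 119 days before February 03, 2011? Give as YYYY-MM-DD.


Start: 2011-02-03
Subtracting 119 days
Days already passed in February: 3
After going back through February: 116 more days to subtract
January 2011: 31 days, 85 remaining
December 2010: 31 days, 54 remaining
November 2010: 30 days, 24 remaining
October 2010 has 31 days, need 24
Result: 2010-10-07

2010-10-07


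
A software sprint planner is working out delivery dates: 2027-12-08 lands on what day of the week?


Date: 2027-12-08
January 1, 2027 is a Friday
Day of year: 342
Offset from Jan 1: 341 days
341 mod 7 = 5
Result: Wednesday

Wednesday


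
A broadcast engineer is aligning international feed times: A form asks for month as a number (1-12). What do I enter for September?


Calendar month order:
8. August
9. September <--
10. October
September is month number 9

9


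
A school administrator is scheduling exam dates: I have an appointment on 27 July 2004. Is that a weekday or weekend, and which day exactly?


Date: 2004-07-27
January 1, 2004 is a Thursday
Day of year: 209
Offset from Jan 1: 208 days
208 mod 7 = 5
Result: Tuesday

Tuesday


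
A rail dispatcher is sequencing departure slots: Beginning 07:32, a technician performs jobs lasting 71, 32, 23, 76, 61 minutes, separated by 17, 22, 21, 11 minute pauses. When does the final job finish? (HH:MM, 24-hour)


Start: 07:32 = 452 min from midnight
  after task 1 (71 min): 08:43
  after break (17 min): 09:00
  after task 2 (32 min): 09:32
  after break (22 min): 09:54
  after task 3 (23 min): 10:17
  after break (21 min): 10:38
  after task 4 (76 min): 11:54
  after break (11 min): 12:05
  after task 5 (61 min): 13:06
Total elapsed: 334 minutes
End time: 13:06

13:06


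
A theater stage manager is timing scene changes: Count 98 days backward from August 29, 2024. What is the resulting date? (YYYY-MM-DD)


Start: 2024-08-29
Subtracting 98 days
Days already passed in August: 29
After going back through August: 69 more days to subtract
July 2024: 31 days, 38 remaining
June 2024: 30 days, 8 remaining
May 2024 has 31 days, need 8
Result: 2024-05-23

2024-05-23


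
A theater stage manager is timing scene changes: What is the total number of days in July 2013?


Month: July
Year: 2013
July is a 31-day month
Total: 31 days

31


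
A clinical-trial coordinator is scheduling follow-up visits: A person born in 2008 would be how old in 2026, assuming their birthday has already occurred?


Birth year: 2008
Current year: 2026
Age = current year - birth year
Age = 2026 - 2008 = 18

18


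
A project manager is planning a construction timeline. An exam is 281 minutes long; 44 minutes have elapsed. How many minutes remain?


Total budget: 281 minutes
Time used: 44 minutes
Remaining: 281 - 44 = 237 minutes
Percent used: 15.7%
Percent remaining: 84.3%

237


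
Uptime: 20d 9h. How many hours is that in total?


Days: 20
Extra hours: 9
Hours per day: 24
Days to hours: 20 x 24 = 480
Total: 480 + 9 = 489

489


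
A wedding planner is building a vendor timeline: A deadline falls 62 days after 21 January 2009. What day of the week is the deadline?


Start: 2009-01-21 (Wednesday)
Step 1 - find target date: add 62 days
  2009-01-21 + 62 days = 2009-03-24
Step 2 - day of week:
  62 mod 7 = 6
  Wednesday + 6 days -> Tuesday
Result: Tuesday (2009-03-24)

Tuesday


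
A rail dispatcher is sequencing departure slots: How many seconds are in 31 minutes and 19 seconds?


Minutes: 31
Extra seconds: 19
Seconds per minute: 60
Minutes to seconds: 31 x 60 = 1860
Total: 1860 + 19 = 1879

1879


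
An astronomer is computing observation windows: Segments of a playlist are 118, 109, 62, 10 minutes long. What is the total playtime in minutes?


Durations: 118, 109, 62, 10
Running sum: 118
+ 109 = 227
+ 62 = 289
+ 10 = 299
Total duration: 299 minutes
That is 4 hours and 59 minutes

299


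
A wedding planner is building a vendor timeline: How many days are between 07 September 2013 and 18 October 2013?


Start date: 2013-09-07
End date: 2013-10-18
Sep 2013: +24 days
Oct 2013: +17 days
Total: 41 days

41


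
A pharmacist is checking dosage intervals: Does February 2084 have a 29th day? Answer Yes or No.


Year: 2084
Divisible by 4? 2084 / 4 = 521.0 -> Yes
Divisible by 100? 2084 / 100 = 20.84 -> No
Divisible by 4 but not 100, so it IS a leap year

Yes


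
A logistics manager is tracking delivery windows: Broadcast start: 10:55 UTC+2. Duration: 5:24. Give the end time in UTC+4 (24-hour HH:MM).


Start: 10:55 in UTC+2
Step 1 - add duration:
  minutes: 55 + 24 = 79 (carry 1h)
  hours: 10 + 5 + 1 = 16
  end in UTC+2: 16:19
Step 2 - convert UTC+2 -> UTC+4:
  offset difference: 4 - (2) = 2 hours
  16 + (2) = 18 -> mod 24 = 18
Result: 18:19 in UTC+4

18:19


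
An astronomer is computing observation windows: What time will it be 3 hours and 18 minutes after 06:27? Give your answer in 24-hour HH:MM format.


Start time: 06:27
Adding: 3 hours 18 minutes
Minutes: 27 + 18 = 45
Hours: 6 + 3 + 0 = 9
Result: 09:45

09:45


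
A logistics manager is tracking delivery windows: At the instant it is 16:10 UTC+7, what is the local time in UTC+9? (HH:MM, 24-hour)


Local time: 16:10 at UTC+7 (offset 7h)
Target zone: UTC+9 (offset 9h)
Difference: 9 - (7) = 2 hours
Calculation: 16 + (2) = 18
Result: 18:10

18:10


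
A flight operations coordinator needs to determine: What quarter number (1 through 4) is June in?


Month: June (month 6)
Q1: January-March (months 1-3)
Q2: April-June (months 4-6)
Q3: July-September (months 7-9)
Q4: October-December (months 10-12)
Month 6 falls in Q2

2


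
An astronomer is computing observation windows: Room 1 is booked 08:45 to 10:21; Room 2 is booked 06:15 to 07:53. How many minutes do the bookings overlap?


Interval A: [525, 621] minutes from midnight
Interval B: [375, 473] minutes from midnight
Overlap start = max(525, 375) = 525
Overlap end = min(621, 473) = 473
End <= start, so the intervals do not overlap: 0 minutes

0


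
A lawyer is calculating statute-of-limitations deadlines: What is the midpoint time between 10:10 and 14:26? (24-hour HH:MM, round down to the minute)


Start time: 10:10 = 610 minutes from midnight
End time: 14:26 = 866 minutes from midnight
Sum: 610 + 866 = 1476
Midpoint: 1476 / 2 = 738 minutes
Convert: 738 / 60 = 12 hours, 18 minutes
Result: 12:18

12:18


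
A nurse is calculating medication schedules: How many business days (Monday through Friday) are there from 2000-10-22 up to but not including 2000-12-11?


Start: 2000-10-22 (Sunday)
End (exclusive): 2000-12-11 (Monday)
Total calendar days: 50
Full weeks: 50 // 7 = 7 -> 35 weekdays
Remaining 1 days starting on Sunday:
  Sun(-) -> 0 weekdays
Total business days: 35 + 0 = 35

35


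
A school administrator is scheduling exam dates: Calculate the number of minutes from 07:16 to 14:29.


Start time: 07:16 = 436 minutes from midnight
End time: 14:29 = 869 minutes from midnight
Difference: 869 - 436 = 433 minutes
That is 7 hours and 13 minutes

433


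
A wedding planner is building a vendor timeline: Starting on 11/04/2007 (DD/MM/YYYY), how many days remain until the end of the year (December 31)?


Start: April 11, 2007
End: December 31, 2007
Days left in April: 19
May: 31
June: 30
July: 31
August: 31
... plus remaining months
Sum of remaining months: 245
Total: 19 + 245 = 264

264


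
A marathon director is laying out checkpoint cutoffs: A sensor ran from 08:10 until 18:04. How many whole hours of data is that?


Start: 08:10
End: 18:04
Hour difference: 18 - 8 = 10 hours
Minute difference: 4 - 10 = -6 minutes
Total minutes: 594
Complete hours: 594 / 60 = 9 (remainder 54)

9


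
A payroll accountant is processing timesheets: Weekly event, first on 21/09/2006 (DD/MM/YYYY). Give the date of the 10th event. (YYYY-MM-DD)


First occurrence: 2006-09-21 (occurrence 1)
Each occurrence is 7 days after the previous.
Occurrence 10 is 9 weeks after the first.
9 weeks = 63 days
2006-09-21 + 63 days = 2006-11-23

2006-11-23


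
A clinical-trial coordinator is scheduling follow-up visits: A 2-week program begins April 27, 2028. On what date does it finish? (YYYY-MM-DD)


Start: 2028-04-27
Weeks to add: 2
Convert to days: 2 x 7 = 14 days
Add 14 days to 2028-04-27
Result: 2028-05-11

2028-05-11


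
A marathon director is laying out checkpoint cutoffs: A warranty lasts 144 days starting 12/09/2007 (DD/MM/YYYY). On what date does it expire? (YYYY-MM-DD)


Start: 2007-09-12
Adding 144 days
Days remaining in September: 18
After September: 126 days still to add
October 2007: 31 days, 95 remaining
November 2007: 30 days, 65 remaining
December 2007: 31 days, 34 remaining
January 2008: 31 days, 3 remaining
Result: 2008-02-03

2008-02-03


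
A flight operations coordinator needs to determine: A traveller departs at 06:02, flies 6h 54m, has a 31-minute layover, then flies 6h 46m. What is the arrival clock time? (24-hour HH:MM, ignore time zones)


Depart: 06:02
Leg 1: +414 min -> 12:56
Layover: +31 min -> 13:27
Leg 2: +406 min -> 20:13
Total travel: 851 minutes = 14h 11m
Arrival: 20:13

20:13


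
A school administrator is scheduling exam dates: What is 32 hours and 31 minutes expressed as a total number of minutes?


Hours: 32
Minutes: 31
Convert hours to minutes: 32 x 60 = 1920
Add remaining minutes: 1920 + 31 = 1951

1951


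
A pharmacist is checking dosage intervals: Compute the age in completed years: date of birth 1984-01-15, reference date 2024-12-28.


Birth: 1984-01-15
Reference: 2024-12-28
Year difference: 2024 - 1984 = 40
Has birthday (01-15) occurred by 12-28? Yes
Age in full years: 40

40


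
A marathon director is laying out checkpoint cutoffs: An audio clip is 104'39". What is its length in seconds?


Minutes: 104
Seconds: 39
Convert minutes to seconds: 104 x 60 = 6240
Add remaining seconds: 6240 + 39 = 6279

6279


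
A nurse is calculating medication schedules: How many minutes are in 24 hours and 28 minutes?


Hours: 24
Extra minutes: 28
Minutes per hour: 60
Hours to minutes: 24 x 60 = 1440
Total: 1440 + 28 = 1468

1468


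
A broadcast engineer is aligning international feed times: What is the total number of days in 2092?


Year: 2092
Check leap year rules:
Divisible by 4? Yes
Divisible by 100? No
2092 is a leap year
Days: 366

366


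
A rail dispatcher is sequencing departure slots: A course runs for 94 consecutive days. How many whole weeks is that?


Total days: 94
Days per week: 7
Division: 94 / 7 = 13 remainder 3
Complete weeks: 13
Remaining days: 3

13


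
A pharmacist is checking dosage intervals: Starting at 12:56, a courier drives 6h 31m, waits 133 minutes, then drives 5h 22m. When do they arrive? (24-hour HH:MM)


Depart: 12:56
Leg 1: +391 min -> 19:27
Layover: +133 min -> 21:40
Leg 2: +322 min -> 03:02
Total travel: 846 minutes = 14h 6m
Arrival: 03:02

03:02


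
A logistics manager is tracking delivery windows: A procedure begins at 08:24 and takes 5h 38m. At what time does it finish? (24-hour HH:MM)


Start time: 08:24
Adding: 5 hours 38 minutes
Minutes: 24 + 38 = 62
Minute overflow: 62 >= 60, so carry 1 hour, minutes = 2
Hours: 8 + 5 + 1 = 14
Result: 14:02

14:02


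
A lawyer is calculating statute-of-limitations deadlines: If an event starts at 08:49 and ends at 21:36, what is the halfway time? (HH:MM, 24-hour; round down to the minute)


Start time: 08:49 = 529 minutes from midnight
End time: 21:36 = 1296 minutes from midnight
Sum: 529 + 1296 = 1825
Midpoint: 1825 / 2 = 912 minutes
Convert: 912 / 60 = 15 hours, 12 minutes
Result: 15:12

15:12


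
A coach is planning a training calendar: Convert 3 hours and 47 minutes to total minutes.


Hours: 3
Minutes: 47
Convert hours to minutes: 3 x 60 = 180
Add remaining minutes: 180 + 47 = 227

227


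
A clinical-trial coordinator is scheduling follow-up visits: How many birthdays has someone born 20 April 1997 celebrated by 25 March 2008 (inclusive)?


Birth: 1997-04-20
Reference: 2008-03-25
Year difference: 2008 - 1997 = 11
Has birthday (04-20) occurred by 03-25? No
Birthday not yet reached this year -> subtract 1
Age in full years: 10

10


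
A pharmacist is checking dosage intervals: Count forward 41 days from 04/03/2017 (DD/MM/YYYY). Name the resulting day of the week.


Start: 2017-03-04 (Saturday)
Step 1 - find target date: add 41 days
  2017-03-04 + 41 days = 2017-04-14
Step 2 - day of week:
  41 mod 7 = 6
  Saturday + 6 days -> Friday
Result: Friday (2017-04-14)

Friday


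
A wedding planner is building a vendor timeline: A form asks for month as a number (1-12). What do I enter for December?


Calendar month order:
11. November
12. December <--
December is month number 12

12


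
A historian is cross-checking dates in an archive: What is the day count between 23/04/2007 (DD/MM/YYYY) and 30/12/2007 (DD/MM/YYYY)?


Start date: 2007-04-23
End date: 2007-12-30
Apr 2007: +8 days
May 2007: +31 days
Jun 2007: +30 days
... (6 more months)
Total: 251 days

251


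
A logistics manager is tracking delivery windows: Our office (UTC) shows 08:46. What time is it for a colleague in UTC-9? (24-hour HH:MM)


Local time: 08:46 at UTC (offset 0h)
Target zone: UTC-9 (offset -9h)
Difference: -9 - (0) = -9 hours
Calculation: 8 + (-9) = -1
Wraparound: (-1) mod 24 = 23
Result: 23:46

23:46


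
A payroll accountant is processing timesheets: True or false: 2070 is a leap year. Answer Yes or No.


Year: 2070
Divisible by 4? 2070 / 4 = 517.5 -> No
Not divisible by 4, so NOT a leap year

No


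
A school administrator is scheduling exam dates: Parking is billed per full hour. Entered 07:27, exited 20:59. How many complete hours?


Start: 07:27
End: 20:59
Hour difference: 20 - 7 = 13 hours
Minute difference: 59 - 27 = 32 minutes
Total minutes: 812
Complete hours: 812 / 60 = 13 (remainder 32)

13


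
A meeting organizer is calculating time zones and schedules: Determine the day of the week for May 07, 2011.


Date: 2011-05-07
January 1, 2011 is a Saturday
Day of year: 127
Offset from Jan 1: 126 days
126 mod 7 = 0
Result: Saturday

Saturday


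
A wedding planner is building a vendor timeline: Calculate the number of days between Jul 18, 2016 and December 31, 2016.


Start: July 18, 2016
End: December 31, 2016
Days left in July: 13
August: 31
September: 30
October: 31
November: 30
... plus remaining months
Sum of remaining months: 153
Total: 13 + 153 = 166

166


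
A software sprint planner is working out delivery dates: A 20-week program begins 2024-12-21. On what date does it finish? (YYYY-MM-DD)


Start: 2024-12-21
Weeks to add: 20
Convert to days: 20 x 7 = 140 days
Add 140 days to 2024-12-21
Result: 2025-05-10

2025-05-10


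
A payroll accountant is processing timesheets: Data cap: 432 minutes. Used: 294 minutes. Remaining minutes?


Total budget: 432 minutes
Time used: 294 minutes
Remaining: 432 - 294 = 138 minutes
Percent used: 68.1%
Percent remaining: 31.9%

138


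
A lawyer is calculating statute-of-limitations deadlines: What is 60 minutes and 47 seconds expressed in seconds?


Minutes: 60
Extra seconds: 47
Seconds per minute: 60
Minutes to seconds: 60 x 60 = 3600
Total: 3600 + 47 = 3647

3647


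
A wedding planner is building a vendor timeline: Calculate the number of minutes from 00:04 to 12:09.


Start time: 00:04 = 4 minutes from midnight
End time: 12:09 = 729 minutes from midnight
Difference: 729 - 4 = 725 minutes
That is 12 hours and 5 minutes

725


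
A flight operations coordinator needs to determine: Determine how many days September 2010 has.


Month: September
Year: 2010
September is a 30-day month
Total: 30 days

30


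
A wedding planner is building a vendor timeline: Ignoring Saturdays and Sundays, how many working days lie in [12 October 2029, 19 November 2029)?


Start: 2029-10-12 (Friday)
End (exclusive): 2029-11-19 (Monday)
Total calendar days: 38
Full weeks: 38 // 7 = 5 -> 25 weekdays
Remaining 3 days starting on Friday:
  Fri(w), Sat(-), Sun(-) -> 1 weekdays
Total business days: 25 + 1 = 26

26


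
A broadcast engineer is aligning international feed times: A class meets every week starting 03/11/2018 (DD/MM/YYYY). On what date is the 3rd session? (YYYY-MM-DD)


First occurrence: 2018-11-03 (occurrence 1)
Each occurrence is 7 days after the previous.
Occurrence 3 is 2 weeks after the first.
2 weeks = 14 days
2018-11-03 + 14 days = 2018-11-17

2018-11-17


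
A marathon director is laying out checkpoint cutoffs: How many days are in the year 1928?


Year: 1928
Check leap year rules:
Divisible by 4? Yes
Divisible by 100? No
1928 is a leap year
Days: 366

366


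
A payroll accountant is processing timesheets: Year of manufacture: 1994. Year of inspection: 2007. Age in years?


Birth year: 1994
Current year: 2007
Age = current year - birth year
Age = 2007 - 1994 = 13

13


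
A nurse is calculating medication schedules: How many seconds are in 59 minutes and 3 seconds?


Minutes: 59
Seconds: 3
Convert minutes to seconds: 59 x 60 = 3540
Add remaining seconds: 3540 + 3 = 3543

3543


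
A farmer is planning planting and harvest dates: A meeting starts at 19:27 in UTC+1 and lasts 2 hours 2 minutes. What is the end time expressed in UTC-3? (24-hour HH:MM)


Start: 19:27 in UTC+1
Step 1 - add duration:
  minutes: 27 + 2 = 29
  hours: 19 + 2 + 0 = 21
  end in UTC+1: 21:29
Step 2 - convert UTC+1 -> UTC-3:
  offset difference: -3 - (1) = -4 hours
  21 + (-4) = 17 -> mod 24 = 17
Result: 17:29 in UTC-3

17:29


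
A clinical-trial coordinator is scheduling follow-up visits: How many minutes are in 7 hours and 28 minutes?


Hours: 7
Extra minutes: 28
Minutes per hour: 60
Hours to minutes: 7 x 60 = 420
Total: 420 + 28 = 448

448


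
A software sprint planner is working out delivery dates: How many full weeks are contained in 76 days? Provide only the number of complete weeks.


Total days: 76
Days per week: 7
Division: 76 / 7 = 10 remainder 6
Complete weeks: 10
Remaining days: 6

10


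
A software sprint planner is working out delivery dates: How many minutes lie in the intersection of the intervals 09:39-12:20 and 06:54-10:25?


Interval A: [579, 740] minutes from midnight
Interval B: [414, 625] minutes from midnight
Overlap start = max(579, 414) = 579
Overlap end = min(740, 625) = 625
Overlap = 625 - 579 = 46 minutes

46


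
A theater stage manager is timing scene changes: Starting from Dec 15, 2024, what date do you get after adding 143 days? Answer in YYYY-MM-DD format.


Start: 2024-12-15
Adding 143 days
Days remaining in December: 16
After December: 127 days still to add
January 2025: 31 days, 96 remaining
February 2025: 28 days, 68 remaining
March 2025: 31 days, 37 remaining
April 2025: 30 days, 7 remaining
Result: 2025-05-07

2025-05-07


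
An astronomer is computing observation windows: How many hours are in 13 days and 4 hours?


Days: 13
Extra hours: 4
Hours per day: 24
Days to hours: 13 x 24 = 312
Total: 312 + 4 = 316

316


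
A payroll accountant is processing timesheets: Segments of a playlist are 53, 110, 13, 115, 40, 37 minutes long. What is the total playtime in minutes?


Durations: 53, 110, 13, 115, 40, 37
Running sum: 53
+ 110 = 163
+ 13 = 176
+ 115 = 291
+ 40 = 331
+ 37 = 368
Total duration: 368 minutes
That is 6 hours and 8 minutes

368


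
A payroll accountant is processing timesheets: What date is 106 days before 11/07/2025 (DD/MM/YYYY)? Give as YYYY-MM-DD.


Start: 2025-07-11
Subtracting 106 days
Days already passed in July: 11
After going back through July: 95 more days to subtract
June 2025: 30 days, 65 remaining
May 2025: 31 days, 34 remaining
April 2025: 30 days, 4 remaining
March 2025 has 31 days, need 4
Result: 2025-03-27

2025-03-27


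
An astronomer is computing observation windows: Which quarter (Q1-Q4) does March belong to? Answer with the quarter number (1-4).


Month: March (month 3)
Q1: January-March (months 1-3)
Q2: April-June (months 4-6)
Q3: July-September (months 7-9)
Q4: October-December (months 10-12)
Month 3 falls in Q1

1


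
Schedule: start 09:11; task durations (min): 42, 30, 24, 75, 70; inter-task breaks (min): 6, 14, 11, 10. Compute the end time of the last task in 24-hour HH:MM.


Start: 09:11 = 551 min from midnight
  after task 1 (42 min): 09:53
  after break (6 min): 09:59
  after task 2 (30 min): 10:29
  after break (14 min): 10:43
  after task 3 (24 min): 11:07
  after break (11 min): 11:18
  after task 4 (75 min): 12:33
  after break (10 min): 12:43
  after task 5 (70 min): 13:53
Total elapsed: 282 minutes
End time: 13:53

13:53


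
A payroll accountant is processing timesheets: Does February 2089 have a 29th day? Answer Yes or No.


Year: 2089
Divisible by 4? 2089 / 4 = 522.25 -> No
Not divisible by 4, so NOT a leap year

No


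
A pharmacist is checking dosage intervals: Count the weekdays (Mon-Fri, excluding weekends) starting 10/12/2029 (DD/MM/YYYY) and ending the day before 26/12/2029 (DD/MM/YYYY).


Start: 2029-12-10 (Monday)
End (exclusive): 2029-12-26 (Wednesday)
Total calendar days: 16
Full weeks: 16 // 7 = 2 -> 10 weekdays
Remaining 2 days starting on Monday:
  Mon(w), Tue(w) -> 2 weekdays
Total business days: 10 + 2 = 12

12


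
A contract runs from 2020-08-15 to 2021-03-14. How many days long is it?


Start date: 2020-08-15
End date: 2021-03-14
Aug 2020: +17 days
Sep 2020: +30 days
Oct 2020: +31 days
... (5 more months)
Total: 211 days

211


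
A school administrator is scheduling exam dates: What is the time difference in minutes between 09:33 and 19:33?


Start time: 09:33 = 573 minutes from midnight
End time: 19:33 = 1173 minutes from midnight
Difference: 1173 - 573 = 600 minutes
That is 10 hours and 0 minutes

600


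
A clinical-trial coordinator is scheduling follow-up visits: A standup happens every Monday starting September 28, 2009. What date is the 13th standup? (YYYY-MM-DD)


First occurrence: 2009-09-28 (occurrence 1)
Each occurrence is 7 days after the previous.
Occurrence 13 is 12 weeks after the first.
12 weeks = 84 days
2009-09-28 + 84 days = 2009-12-21

2009-12-21
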